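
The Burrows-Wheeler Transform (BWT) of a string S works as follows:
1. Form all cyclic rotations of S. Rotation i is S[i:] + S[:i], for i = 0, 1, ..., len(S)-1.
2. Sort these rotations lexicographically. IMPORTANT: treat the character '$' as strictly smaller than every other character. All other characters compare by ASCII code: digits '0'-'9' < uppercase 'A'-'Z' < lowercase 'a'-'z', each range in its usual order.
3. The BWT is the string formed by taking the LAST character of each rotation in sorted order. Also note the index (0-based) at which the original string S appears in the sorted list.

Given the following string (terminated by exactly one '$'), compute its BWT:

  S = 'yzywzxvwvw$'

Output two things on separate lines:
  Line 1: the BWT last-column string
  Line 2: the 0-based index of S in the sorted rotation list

All 11 rotations (rotation i = S[i:]+S[:i]):
  rot[0] = yzywzxvwvw$
  rot[1] = zywzxvwvw$y
  rot[2] = ywzxvwvw$yz
  rot[3] = wzxvwvw$yzy
  rot[4] = zxvwvw$yzyw
  rot[5] = xvwvw$yzywz
  rot[6] = vwvw$yzywzx
  rot[7] = wvw$yzywzxv
  rot[8] = vw$yzywzxvw
  rot[9] = w$yzywzxvwv
  rot[10] = $yzywzxvwvw
Sorted (with $ < everything):
  sorted[0] = $yzywzxvwvw  (last char: 'w')
  sorted[1] = vw$yzywzxvw  (last char: 'w')
  sorted[2] = vwvw$yzywzx  (last char: 'x')
  sorted[3] = w$yzywzxvwv  (last char: 'v')
  sorted[4] = wvw$yzywzxv  (last char: 'v')
  sorted[5] = wzxvwvw$yzy  (last char: 'y')
  sorted[6] = xvwvw$yzywz  (last char: 'z')
  sorted[7] = ywzxvwvw$yz  (last char: 'z')
  sorted[8] = yzywzxvwvw$  (last char: '$')
  sorted[9] = zxvwvw$yzyw  (last char: 'w')
  sorted[10] = zywzxvwvw$y  (last char: 'y')
Last column: wwxvvyzz$wy
Original string S is at sorted index 8

Answer: wwxvvyzz$wy
8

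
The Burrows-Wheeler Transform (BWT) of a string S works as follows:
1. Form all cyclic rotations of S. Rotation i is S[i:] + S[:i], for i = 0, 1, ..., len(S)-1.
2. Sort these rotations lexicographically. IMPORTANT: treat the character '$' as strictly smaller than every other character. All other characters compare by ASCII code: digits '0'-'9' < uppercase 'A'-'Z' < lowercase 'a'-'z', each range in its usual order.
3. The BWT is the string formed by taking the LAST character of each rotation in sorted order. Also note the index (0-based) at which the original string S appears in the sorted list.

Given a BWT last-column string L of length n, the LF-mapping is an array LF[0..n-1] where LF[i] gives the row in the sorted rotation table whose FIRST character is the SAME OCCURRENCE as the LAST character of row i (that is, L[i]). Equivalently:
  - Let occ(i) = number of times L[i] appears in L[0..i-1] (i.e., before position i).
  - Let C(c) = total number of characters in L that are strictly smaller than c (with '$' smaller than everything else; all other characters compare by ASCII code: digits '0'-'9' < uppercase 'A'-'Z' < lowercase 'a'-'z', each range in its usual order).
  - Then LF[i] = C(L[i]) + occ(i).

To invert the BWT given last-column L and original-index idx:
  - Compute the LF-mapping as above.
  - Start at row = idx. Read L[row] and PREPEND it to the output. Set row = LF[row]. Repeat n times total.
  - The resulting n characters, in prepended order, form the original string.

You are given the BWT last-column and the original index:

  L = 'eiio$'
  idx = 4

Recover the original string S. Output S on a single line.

LF mapping: 1 2 3 4 0
Walk LF starting at row 4, prepending L[row]:
  step 1: row=4, L[4]='$', prepend. Next row=LF[4]=0
  step 2: row=0, L[0]='e', prepend. Next row=LF[0]=1
  step 3: row=1, L[1]='i', prepend. Next row=LF[1]=2
  step 4: row=2, L[2]='i', prepend. Next row=LF[2]=3
  step 5: row=3, L[3]='o', prepend. Next row=LF[3]=4
Reversed output: oiie$

Answer: oiie$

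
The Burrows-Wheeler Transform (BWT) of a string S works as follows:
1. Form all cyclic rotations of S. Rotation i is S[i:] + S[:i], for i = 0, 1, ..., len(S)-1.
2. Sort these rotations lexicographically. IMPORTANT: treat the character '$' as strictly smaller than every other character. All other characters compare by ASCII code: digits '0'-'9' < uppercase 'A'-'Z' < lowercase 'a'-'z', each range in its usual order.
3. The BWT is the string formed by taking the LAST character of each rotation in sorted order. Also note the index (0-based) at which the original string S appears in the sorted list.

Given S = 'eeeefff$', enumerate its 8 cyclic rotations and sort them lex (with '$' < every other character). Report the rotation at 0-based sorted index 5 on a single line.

All 8 rotations (rotation i = S[i:]+S[:i]):
  rot[0] = eeeefff$
  rot[1] = eeefff$e
  rot[2] = eefff$ee
  rot[3] = efff$eee
  rot[4] = fff$eeee
  rot[5] = ff$eeeef
  rot[6] = f$eeeeff
  rot[7] = $eeeefff
Sorted (with $ < everything):
  sorted[0] = $eeeefff
  sorted[1] = eeeefff$
  sorted[2] = eeefff$e
  sorted[3] = eefff$ee
  sorted[4] = efff$eee
  sorted[5] = f$eeeeff
  sorted[6] = ff$eeeef
  sorted[7] = fff$eeee
sorted[5] = f$eeeeff

Answer: f$eeeeff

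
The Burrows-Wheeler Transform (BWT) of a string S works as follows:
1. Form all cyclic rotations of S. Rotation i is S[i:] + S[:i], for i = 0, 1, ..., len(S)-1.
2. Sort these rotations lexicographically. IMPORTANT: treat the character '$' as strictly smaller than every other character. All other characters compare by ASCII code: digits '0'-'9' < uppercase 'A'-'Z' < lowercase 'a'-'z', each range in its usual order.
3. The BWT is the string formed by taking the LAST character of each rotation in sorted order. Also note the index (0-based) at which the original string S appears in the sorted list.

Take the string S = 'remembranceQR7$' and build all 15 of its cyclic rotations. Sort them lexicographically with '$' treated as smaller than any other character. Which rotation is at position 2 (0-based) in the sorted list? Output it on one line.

Answer: QR7$remembrance

Derivation:
All 15 rotations (rotation i = S[i:]+S[:i]):
  rot[0] = remembranceQR7$
  rot[1] = emembranceQR7$r
  rot[2] = membranceQR7$re
  rot[3] = embranceQR7$rem
  rot[4] = mbranceQR7$reme
  rot[5] = branceQR7$remem
  rot[6] = ranceQR7$rememb
  rot[7] = anceQR7$remembr
  rot[8] = nceQR7$remembra
  rot[9] = ceQR7$remembran
  rot[10] = eQR7$remembranc
  rot[11] = QR7$remembrance
  rot[12] = R7$remembranceQ
  rot[13] = 7$remembranceQR
  rot[14] = $remembranceQR7
Sorted (with $ < everything):
  sorted[0] = $remembranceQR7
  sorted[1] = 7$remembranceQR
  sorted[2] = QR7$remembrance
  sorted[3] = R7$remembranceQ
  sorted[4] = anceQR7$remembr
  sorted[5] = branceQR7$remem
  sorted[6] = ceQR7$remembran
  sorted[7] = eQR7$remembranc
  sorted[8] = embranceQR7$rem
  sorted[9] = emembranceQR7$r
  sorted[10] = mbranceQR7$reme
  sorted[11] = membranceQR7$re
  sorted[12] = nceQR7$remembra
  sorted[13] = ranceQR7$rememb
  sorted[14] = remembranceQR7$
sorted[2] = QR7$remembrance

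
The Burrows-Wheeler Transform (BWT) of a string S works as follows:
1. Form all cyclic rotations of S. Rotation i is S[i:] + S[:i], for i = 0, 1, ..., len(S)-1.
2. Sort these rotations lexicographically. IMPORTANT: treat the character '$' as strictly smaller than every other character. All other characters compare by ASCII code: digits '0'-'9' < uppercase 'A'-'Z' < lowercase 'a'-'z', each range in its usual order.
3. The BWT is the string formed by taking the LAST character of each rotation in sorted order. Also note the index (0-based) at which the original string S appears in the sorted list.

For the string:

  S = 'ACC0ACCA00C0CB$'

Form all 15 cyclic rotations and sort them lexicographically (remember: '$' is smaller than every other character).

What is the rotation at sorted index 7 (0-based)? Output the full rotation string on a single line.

All 15 rotations (rotation i = S[i:]+S[:i]):
  rot[0] = ACC0ACCA00C0CB$
  rot[1] = CC0ACCA00C0CB$A
  rot[2] = C0ACCA00C0CB$AC
  rot[3] = 0ACCA00C0CB$ACC
  rot[4] = ACCA00C0CB$ACC0
  rot[5] = CCA00C0CB$ACC0A
  rot[6] = CA00C0CB$ACC0AC
  rot[7] = A00C0CB$ACC0ACC
  rot[8] = 00C0CB$ACC0ACCA
  rot[9] = 0C0CB$ACC0ACCA0
  rot[10] = C0CB$ACC0ACCA00
  rot[11] = 0CB$ACC0ACCA00C
  rot[12] = CB$ACC0ACCA00C0
  rot[13] = B$ACC0ACCA00C0C
  rot[14] = $ACC0ACCA00C0CB
Sorted (with $ < everything):
  sorted[0] = $ACC0ACCA00C0CB
  sorted[1] = 00C0CB$ACC0ACCA
  sorted[2] = 0ACCA00C0CB$ACC
  sorted[3] = 0C0CB$ACC0ACCA0
  sorted[4] = 0CB$ACC0ACCA00C
  sorted[5] = A00C0CB$ACC0ACC
  sorted[6] = ACC0ACCA00C0CB$
  sorted[7] = ACCA00C0CB$ACC0
  sorted[8] = B$ACC0ACCA00C0C
  sorted[9] = C0ACCA00C0CB$AC
  sorted[10] = C0CB$ACC0ACCA00
  sorted[11] = CA00C0CB$ACC0AC
  sorted[12] = CB$ACC0ACCA00C0
  sorted[13] = CC0ACCA00C0CB$A
  sorted[14] = CCA00C0CB$ACC0A
sorted[7] = ACCA00C0CB$ACC0

Answer: ACCA00C0CB$ACC0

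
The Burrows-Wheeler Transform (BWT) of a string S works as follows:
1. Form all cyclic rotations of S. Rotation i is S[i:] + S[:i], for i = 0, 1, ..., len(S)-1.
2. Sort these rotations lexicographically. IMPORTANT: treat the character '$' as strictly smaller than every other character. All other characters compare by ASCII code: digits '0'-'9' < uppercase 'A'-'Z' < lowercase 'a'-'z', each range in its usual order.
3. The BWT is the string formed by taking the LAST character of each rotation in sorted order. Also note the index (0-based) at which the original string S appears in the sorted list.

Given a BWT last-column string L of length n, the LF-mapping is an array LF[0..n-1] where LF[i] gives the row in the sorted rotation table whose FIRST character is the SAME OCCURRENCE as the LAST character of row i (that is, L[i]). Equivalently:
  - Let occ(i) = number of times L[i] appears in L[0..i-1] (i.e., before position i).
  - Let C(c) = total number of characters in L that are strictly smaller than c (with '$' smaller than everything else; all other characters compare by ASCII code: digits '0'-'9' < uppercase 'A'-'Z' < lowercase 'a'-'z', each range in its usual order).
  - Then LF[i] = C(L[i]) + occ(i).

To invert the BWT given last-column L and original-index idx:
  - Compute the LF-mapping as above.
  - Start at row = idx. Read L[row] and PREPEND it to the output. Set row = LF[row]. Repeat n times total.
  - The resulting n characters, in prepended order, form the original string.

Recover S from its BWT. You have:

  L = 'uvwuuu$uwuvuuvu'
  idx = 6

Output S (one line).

LF mapping: 1 10 13 2 3 4 0 5 14 6 11 7 8 12 9
Walk LF starting at row 6, prepending L[row]:
  step 1: row=6, L[6]='$', prepend. Next row=LF[6]=0
  step 2: row=0, L[0]='u', prepend. Next row=LF[0]=1
  step 3: row=1, L[1]='v', prepend. Next row=LF[1]=10
  step 4: row=10, L[10]='v', prepend. Next row=LF[10]=11
  step 5: row=11, L[11]='u', prepend. Next row=LF[11]=7
  step 6: row=7, L[7]='u', prepend. Next row=LF[7]=5
  step 7: row=5, L[5]='u', prepend. Next row=LF[5]=4
  step 8: row=4, L[4]='u', prepend. Next row=LF[4]=3
  step 9: row=3, L[3]='u', prepend. Next row=LF[3]=2
  step 10: row=2, L[2]='w', prepend. Next row=LF[2]=13
  step 11: row=13, L[13]='v', prepend. Next row=LF[13]=12
  step 12: row=12, L[12]='u', prepend. Next row=LF[12]=8
  step 13: row=8, L[8]='w', prepend. Next row=LF[8]=14
  step 14: row=14, L[14]='u', prepend. Next row=LF[14]=9
  step 15: row=9, L[9]='u', prepend. Next row=LF[9]=6
Reversed output: uuwuvwuuuuuvvu$

Answer: uuwuvwuuuuuvvu$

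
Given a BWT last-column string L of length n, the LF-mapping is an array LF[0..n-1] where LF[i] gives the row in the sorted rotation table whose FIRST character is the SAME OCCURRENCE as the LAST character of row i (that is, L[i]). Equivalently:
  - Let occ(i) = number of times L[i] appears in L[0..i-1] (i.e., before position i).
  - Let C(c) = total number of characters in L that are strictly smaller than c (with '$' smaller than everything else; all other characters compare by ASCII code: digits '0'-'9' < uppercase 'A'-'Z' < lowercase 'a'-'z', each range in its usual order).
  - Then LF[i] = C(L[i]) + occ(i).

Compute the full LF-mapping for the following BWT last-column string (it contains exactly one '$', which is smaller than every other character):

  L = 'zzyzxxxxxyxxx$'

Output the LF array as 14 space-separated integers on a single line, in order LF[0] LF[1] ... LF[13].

Char counts: '$':1, 'x':8, 'y':2, 'z':3
C (first-col start): C('$')=0, C('x')=1, C('y')=9, C('z')=11
L[0]='z': occ=0, LF[0]=C('z')+0=11+0=11
L[1]='z': occ=1, LF[1]=C('z')+1=11+1=12
L[2]='y': occ=0, LF[2]=C('y')+0=9+0=9
L[3]='z': occ=2, LF[3]=C('z')+2=11+2=13
L[4]='x': occ=0, LF[4]=C('x')+0=1+0=1
L[5]='x': occ=1, LF[5]=C('x')+1=1+1=2
L[6]='x': occ=2, LF[6]=C('x')+2=1+2=3
L[7]='x': occ=3, LF[7]=C('x')+3=1+3=4
L[8]='x': occ=4, LF[8]=C('x')+4=1+4=5
L[9]='y': occ=1, LF[9]=C('y')+1=9+1=10
L[10]='x': occ=5, LF[10]=C('x')+5=1+5=6
L[11]='x': occ=6, LF[11]=C('x')+6=1+6=7
L[12]='x': occ=7, LF[12]=C('x')+7=1+7=8
L[13]='$': occ=0, LF[13]=C('$')+0=0+0=0

Answer: 11 12 9 13 1 2 3 4 5 10 6 7 8 0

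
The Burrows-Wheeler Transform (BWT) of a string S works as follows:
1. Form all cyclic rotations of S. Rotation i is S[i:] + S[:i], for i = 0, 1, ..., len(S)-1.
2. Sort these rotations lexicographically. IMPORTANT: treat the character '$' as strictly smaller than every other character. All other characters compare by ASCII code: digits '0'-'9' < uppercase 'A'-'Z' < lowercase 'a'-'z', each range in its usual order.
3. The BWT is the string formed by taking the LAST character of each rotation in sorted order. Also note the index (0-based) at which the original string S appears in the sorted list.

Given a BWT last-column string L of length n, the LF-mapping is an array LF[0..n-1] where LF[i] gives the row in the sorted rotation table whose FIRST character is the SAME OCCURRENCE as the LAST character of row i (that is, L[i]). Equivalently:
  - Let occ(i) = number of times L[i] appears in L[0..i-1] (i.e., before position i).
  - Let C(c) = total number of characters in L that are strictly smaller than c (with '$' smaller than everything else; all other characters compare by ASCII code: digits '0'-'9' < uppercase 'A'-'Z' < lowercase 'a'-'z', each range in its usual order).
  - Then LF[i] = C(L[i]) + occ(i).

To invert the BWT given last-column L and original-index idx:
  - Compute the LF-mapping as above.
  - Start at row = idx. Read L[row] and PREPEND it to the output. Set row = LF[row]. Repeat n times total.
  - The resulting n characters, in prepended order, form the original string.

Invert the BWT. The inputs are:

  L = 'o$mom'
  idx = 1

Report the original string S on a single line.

LF mapping: 3 0 1 4 2
Walk LF starting at row 1, prepending L[row]:
  step 1: row=1, L[1]='$', prepend. Next row=LF[1]=0
  step 2: row=0, L[0]='o', prepend. Next row=LF[0]=3
  step 3: row=3, L[3]='o', prepend. Next row=LF[3]=4
  step 4: row=4, L[4]='m', prepend. Next row=LF[4]=2
  step 5: row=2, L[2]='m', prepend. Next row=LF[2]=1
Reversed output: mmoo$

Answer: mmoo$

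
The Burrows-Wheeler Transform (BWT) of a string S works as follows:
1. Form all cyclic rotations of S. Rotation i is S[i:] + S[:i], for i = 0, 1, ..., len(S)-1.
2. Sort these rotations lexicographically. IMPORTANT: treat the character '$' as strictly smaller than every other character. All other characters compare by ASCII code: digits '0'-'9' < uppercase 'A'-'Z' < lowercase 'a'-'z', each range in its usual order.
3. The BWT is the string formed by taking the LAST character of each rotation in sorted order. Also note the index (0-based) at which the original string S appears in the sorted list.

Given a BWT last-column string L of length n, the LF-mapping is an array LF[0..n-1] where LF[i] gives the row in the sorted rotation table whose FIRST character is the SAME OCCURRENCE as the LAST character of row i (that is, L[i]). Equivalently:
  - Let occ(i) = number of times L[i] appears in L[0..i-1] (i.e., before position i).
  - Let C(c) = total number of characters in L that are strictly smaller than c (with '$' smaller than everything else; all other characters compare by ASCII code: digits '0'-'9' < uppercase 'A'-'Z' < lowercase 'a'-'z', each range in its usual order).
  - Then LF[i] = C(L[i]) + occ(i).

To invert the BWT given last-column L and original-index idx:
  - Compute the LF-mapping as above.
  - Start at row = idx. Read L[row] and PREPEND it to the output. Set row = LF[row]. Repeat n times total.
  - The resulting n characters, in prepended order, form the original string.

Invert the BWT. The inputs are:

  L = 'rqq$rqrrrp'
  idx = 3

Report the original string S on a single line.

LF mapping: 5 2 3 0 6 4 7 8 9 1
Walk LF starting at row 3, prepending L[row]:
  step 1: row=3, L[3]='$', prepend. Next row=LF[3]=0
  step 2: row=0, L[0]='r', prepend. Next row=LF[0]=5
  step 3: row=5, L[5]='q', prepend. Next row=LF[5]=4
  step 4: row=4, L[4]='r', prepend. Next row=LF[4]=6
  step 5: row=6, L[6]='r', prepend. Next row=LF[6]=7
  step 6: row=7, L[7]='r', prepend. Next row=LF[7]=8
  step 7: row=8, L[8]='r', prepend. Next row=LF[8]=9
  step 8: row=9, L[9]='p', prepend. Next row=LF[9]=1
  step 9: row=1, L[1]='q', prepend. Next row=LF[1]=2
  step 10: row=2, L[2]='q', prepend. Next row=LF[2]=3
Reversed output: qqprrrrqr$

Answer: qqprrrrqr$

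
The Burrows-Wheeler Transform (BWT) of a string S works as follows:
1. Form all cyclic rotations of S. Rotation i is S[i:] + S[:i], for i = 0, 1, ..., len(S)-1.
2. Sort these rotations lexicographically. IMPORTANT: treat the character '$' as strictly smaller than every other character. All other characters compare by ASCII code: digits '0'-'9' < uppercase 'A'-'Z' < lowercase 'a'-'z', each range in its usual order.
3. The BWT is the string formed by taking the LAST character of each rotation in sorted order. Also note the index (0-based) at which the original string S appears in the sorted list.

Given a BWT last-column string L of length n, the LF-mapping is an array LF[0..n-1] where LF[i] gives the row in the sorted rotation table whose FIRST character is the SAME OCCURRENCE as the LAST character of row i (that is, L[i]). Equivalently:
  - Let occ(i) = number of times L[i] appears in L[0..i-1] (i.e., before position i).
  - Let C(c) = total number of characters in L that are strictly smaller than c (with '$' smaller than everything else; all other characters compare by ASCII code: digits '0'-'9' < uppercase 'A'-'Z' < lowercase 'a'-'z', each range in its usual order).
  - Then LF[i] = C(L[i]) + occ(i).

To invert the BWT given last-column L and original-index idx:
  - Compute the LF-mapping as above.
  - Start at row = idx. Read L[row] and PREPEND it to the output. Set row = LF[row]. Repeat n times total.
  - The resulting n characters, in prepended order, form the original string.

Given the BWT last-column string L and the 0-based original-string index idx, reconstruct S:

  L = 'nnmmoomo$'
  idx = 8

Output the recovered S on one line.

LF mapping: 4 5 1 2 6 7 3 8 0
Walk LF starting at row 8, prepending L[row]:
  step 1: row=8, L[8]='$', prepend. Next row=LF[8]=0
  step 2: row=0, L[0]='n', prepend. Next row=LF[0]=4
  step 3: row=4, L[4]='o', prepend. Next row=LF[4]=6
  step 4: row=6, L[6]='m', prepend. Next row=LF[6]=3
  step 5: row=3, L[3]='m', prepend. Next row=LF[3]=2
  step 6: row=2, L[2]='m', prepend. Next row=LF[2]=1
  step 7: row=1, L[1]='n', prepend. Next row=LF[1]=5
  step 8: row=5, L[5]='o', prepend. Next row=LF[5]=7
  step 9: row=7, L[7]='o', prepend. Next row=LF[7]=8
Reversed output: oonmmmon$

Answer: oonmmmon$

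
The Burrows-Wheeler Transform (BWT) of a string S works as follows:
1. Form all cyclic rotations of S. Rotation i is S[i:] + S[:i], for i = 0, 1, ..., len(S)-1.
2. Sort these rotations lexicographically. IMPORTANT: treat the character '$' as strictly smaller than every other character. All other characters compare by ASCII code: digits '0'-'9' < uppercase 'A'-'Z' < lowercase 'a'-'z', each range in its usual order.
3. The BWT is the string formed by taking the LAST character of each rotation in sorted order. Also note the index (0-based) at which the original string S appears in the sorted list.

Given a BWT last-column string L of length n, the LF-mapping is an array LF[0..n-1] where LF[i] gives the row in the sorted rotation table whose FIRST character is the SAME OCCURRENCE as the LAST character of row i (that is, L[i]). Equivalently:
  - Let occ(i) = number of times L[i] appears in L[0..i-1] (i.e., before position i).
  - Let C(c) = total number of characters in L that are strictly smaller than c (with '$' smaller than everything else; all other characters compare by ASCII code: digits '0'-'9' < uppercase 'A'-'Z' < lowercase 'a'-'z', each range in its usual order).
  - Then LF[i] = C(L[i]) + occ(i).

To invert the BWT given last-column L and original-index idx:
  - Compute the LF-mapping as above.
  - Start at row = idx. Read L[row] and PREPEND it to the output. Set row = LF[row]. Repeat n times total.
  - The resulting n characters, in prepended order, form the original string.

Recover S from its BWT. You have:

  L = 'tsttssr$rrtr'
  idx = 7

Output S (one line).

LF mapping: 8 5 9 10 6 7 1 0 2 3 11 4
Walk LF starting at row 7, prepending L[row]:
  step 1: row=7, L[7]='$', prepend. Next row=LF[7]=0
  step 2: row=0, L[0]='t', prepend. Next row=LF[0]=8
  step 3: row=8, L[8]='r', prepend. Next row=LF[8]=2
  step 4: row=2, L[2]='t', prepend. Next row=LF[2]=9
  step 5: row=9, L[9]='r', prepend. Next row=LF[9]=3
  step 6: row=3, L[3]='t', prepend. Next row=LF[3]=10
  step 7: row=10, L[10]='t', prepend. Next row=LF[10]=11
  step 8: row=11, L[11]='r', prepend. Next row=LF[11]=4
  step 9: row=4, L[4]='s', prepend. Next row=LF[4]=6
  step 10: row=6, L[6]='r', prepend. Next row=LF[6]=1
  step 11: row=1, L[1]='s', prepend. Next row=LF[1]=5
  step 12: row=5, L[5]='s', prepend. Next row=LF[5]=7
Reversed output: ssrsrttrtrt$

Answer: ssrsrttrtrt$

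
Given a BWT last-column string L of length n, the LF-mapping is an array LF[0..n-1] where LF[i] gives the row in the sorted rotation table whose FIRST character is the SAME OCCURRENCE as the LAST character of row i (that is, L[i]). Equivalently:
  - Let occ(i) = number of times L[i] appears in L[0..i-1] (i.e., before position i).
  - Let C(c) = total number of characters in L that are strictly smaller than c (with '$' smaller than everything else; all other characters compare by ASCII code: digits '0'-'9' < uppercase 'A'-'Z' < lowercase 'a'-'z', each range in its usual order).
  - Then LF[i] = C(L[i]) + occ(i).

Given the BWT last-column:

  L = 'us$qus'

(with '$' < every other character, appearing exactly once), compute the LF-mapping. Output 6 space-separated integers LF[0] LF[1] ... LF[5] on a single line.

Answer: 4 2 0 1 5 3

Derivation:
Char counts: '$':1, 'q':1, 's':2, 'u':2
C (first-col start): C('$')=0, C('q')=1, C('s')=2, C('u')=4
L[0]='u': occ=0, LF[0]=C('u')+0=4+0=4
L[1]='s': occ=0, LF[1]=C('s')+0=2+0=2
L[2]='$': occ=0, LF[2]=C('$')+0=0+0=0
L[3]='q': occ=0, LF[3]=C('q')+0=1+0=1
L[4]='u': occ=1, LF[4]=C('u')+1=4+1=5
L[5]='s': occ=1, LF[5]=C('s')+1=2+1=3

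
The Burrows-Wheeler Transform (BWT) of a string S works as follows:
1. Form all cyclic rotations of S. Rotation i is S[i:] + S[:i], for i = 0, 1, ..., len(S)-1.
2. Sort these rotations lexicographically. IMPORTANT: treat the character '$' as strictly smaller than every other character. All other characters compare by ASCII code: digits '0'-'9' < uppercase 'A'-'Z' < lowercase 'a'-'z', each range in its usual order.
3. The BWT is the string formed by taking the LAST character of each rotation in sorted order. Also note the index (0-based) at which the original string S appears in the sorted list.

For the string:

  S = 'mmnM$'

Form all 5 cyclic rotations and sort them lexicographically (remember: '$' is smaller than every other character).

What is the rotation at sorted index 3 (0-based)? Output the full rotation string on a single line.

Answer: mnM$m

Derivation:
All 5 rotations (rotation i = S[i:]+S[:i]):
  rot[0] = mmnM$
  rot[1] = mnM$m
  rot[2] = nM$mm
  rot[3] = M$mmn
  rot[4] = $mmnM
Sorted (with $ < everything):
  sorted[0] = $mmnM
  sorted[1] = M$mmn
  sorted[2] = mmnM$
  sorted[3] = mnM$m
  sorted[4] = nM$mm
sorted[3] = mnM$m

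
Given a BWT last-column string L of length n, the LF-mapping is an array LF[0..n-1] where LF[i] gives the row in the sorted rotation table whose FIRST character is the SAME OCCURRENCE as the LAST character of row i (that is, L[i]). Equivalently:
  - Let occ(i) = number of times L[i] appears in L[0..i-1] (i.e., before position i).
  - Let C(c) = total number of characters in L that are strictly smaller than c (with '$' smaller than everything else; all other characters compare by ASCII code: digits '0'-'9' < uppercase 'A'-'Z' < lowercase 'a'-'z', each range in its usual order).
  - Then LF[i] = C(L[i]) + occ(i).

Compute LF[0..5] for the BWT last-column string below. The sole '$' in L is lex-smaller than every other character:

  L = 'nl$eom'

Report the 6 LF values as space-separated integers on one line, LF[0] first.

Char counts: '$':1, 'e':1, 'l':1, 'm':1, 'n':1, 'o':1
C (first-col start): C('$')=0, C('e')=1, C('l')=2, C('m')=3, C('n')=4, C('o')=5
L[0]='n': occ=0, LF[0]=C('n')+0=4+0=4
L[1]='l': occ=0, LF[1]=C('l')+0=2+0=2
L[2]='$': occ=0, LF[2]=C('$')+0=0+0=0
L[3]='e': occ=0, LF[3]=C('e')+0=1+0=1
L[4]='o': occ=0, LF[4]=C('o')+0=5+0=5
L[5]='m': occ=0, LF[5]=C('m')+0=3+0=3

Answer: 4 2 0 1 5 3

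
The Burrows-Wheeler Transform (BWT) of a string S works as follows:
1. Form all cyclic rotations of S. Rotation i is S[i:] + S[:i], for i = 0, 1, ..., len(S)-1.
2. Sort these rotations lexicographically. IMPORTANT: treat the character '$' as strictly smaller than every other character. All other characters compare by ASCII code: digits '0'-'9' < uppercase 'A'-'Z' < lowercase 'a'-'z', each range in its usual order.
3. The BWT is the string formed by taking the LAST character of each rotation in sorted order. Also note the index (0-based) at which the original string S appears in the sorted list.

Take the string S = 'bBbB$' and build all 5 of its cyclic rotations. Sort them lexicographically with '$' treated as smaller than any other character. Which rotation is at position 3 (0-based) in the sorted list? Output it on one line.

Answer: bB$bB

Derivation:
All 5 rotations (rotation i = S[i:]+S[:i]):
  rot[0] = bBbB$
  rot[1] = BbB$b
  rot[2] = bB$bB
  rot[3] = B$bBb
  rot[4] = $bBbB
Sorted (with $ < everything):
  sorted[0] = $bBbB
  sorted[1] = B$bBb
  sorted[2] = BbB$b
  sorted[3] = bB$bB
  sorted[4] = bBbB$
sorted[3] = bB$bB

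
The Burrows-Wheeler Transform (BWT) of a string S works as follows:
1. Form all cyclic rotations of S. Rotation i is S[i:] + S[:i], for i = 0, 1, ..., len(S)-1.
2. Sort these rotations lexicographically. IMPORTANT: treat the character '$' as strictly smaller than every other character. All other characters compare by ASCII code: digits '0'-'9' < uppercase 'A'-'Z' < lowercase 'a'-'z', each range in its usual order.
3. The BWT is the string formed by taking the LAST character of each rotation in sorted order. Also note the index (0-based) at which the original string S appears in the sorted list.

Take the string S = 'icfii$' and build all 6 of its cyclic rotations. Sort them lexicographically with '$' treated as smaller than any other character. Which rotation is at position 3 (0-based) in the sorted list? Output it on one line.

All 6 rotations (rotation i = S[i:]+S[:i]):
  rot[0] = icfii$
  rot[1] = cfii$i
  rot[2] = fii$ic
  rot[3] = ii$icf
  rot[4] = i$icfi
  rot[5] = $icfii
Sorted (with $ < everything):
  sorted[0] = $icfii
  sorted[1] = cfii$i
  sorted[2] = fii$ic
  sorted[3] = i$icfi
  sorted[4] = icfii$
  sorted[5] = ii$icf
sorted[3] = i$icfi

Answer: i$icfi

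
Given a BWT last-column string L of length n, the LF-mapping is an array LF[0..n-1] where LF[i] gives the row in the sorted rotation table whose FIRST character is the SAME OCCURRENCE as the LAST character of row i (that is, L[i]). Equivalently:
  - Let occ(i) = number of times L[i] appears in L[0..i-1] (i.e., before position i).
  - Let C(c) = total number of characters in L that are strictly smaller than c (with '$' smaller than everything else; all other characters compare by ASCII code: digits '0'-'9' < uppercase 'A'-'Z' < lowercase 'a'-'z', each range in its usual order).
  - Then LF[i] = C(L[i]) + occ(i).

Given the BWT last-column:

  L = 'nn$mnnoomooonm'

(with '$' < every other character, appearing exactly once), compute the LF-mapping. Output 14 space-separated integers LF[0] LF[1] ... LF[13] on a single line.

Char counts: '$':1, 'm':3, 'n':5, 'o':5
C (first-col start): C('$')=0, C('m')=1, C('n')=4, C('o')=9
L[0]='n': occ=0, LF[0]=C('n')+0=4+0=4
L[1]='n': occ=1, LF[1]=C('n')+1=4+1=5
L[2]='$': occ=0, LF[2]=C('$')+0=0+0=0
L[3]='m': occ=0, LF[3]=C('m')+0=1+0=1
L[4]='n': occ=2, LF[4]=C('n')+2=4+2=6
L[5]='n': occ=3, LF[5]=C('n')+3=4+3=7
L[6]='o': occ=0, LF[6]=C('o')+0=9+0=9
L[7]='o': occ=1, LF[7]=C('o')+1=9+1=10
L[8]='m': occ=1, LF[8]=C('m')+1=1+1=2
L[9]='o': occ=2, LF[9]=C('o')+2=9+2=11
L[10]='o': occ=3, LF[10]=C('o')+3=9+3=12
L[11]='o': occ=4, LF[11]=C('o')+4=9+4=13
L[12]='n': occ=4, LF[12]=C('n')+4=4+4=8
L[13]='m': occ=2, LF[13]=C('m')+2=1+2=3

Answer: 4 5 0 1 6 7 9 10 2 11 12 13 8 3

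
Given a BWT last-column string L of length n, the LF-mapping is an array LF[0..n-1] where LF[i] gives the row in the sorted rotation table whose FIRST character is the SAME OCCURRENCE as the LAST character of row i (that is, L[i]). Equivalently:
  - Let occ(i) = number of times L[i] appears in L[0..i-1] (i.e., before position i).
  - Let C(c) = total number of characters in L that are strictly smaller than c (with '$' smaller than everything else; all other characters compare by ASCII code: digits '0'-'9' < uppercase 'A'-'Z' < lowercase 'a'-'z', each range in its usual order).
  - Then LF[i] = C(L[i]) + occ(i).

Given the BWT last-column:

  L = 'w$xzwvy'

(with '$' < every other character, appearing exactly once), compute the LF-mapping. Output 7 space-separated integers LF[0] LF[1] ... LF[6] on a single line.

Answer: 2 0 4 6 3 1 5

Derivation:
Char counts: '$':1, 'v':1, 'w':2, 'x':1, 'y':1, 'z':1
C (first-col start): C('$')=0, C('v')=1, C('w')=2, C('x')=4, C('y')=5, C('z')=6
L[0]='w': occ=0, LF[0]=C('w')+0=2+0=2
L[1]='$': occ=0, LF[1]=C('$')+0=0+0=0
L[2]='x': occ=0, LF[2]=C('x')+0=4+0=4
L[3]='z': occ=0, LF[3]=C('z')+0=6+0=6
L[4]='w': occ=1, LF[4]=C('w')+1=2+1=3
L[5]='v': occ=0, LF[5]=C('v')+0=1+0=1
L[6]='y': occ=0, LF[6]=C('y')+0=5+0=5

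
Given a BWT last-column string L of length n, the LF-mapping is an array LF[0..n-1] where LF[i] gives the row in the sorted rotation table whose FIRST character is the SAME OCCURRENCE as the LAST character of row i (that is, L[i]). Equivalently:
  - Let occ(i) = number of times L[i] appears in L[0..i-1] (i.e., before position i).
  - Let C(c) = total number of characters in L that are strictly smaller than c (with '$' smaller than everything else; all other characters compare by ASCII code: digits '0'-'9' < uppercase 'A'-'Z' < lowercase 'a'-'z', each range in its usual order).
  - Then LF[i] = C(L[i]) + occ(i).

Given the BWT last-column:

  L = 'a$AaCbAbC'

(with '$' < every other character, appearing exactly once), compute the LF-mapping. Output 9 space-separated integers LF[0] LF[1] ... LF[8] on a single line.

Char counts: '$':1, 'A':2, 'C':2, 'a':2, 'b':2
C (first-col start): C('$')=0, C('A')=1, C('C')=3, C('a')=5, C('b')=7
L[0]='a': occ=0, LF[0]=C('a')+0=5+0=5
L[1]='$': occ=0, LF[1]=C('$')+0=0+0=0
L[2]='A': occ=0, LF[2]=C('A')+0=1+0=1
L[3]='a': occ=1, LF[3]=C('a')+1=5+1=6
L[4]='C': occ=0, LF[4]=C('C')+0=3+0=3
L[5]='b': occ=0, LF[5]=C('b')+0=7+0=7
L[6]='A': occ=1, LF[6]=C('A')+1=1+1=2
L[7]='b': occ=1, LF[7]=C('b')+1=7+1=8
L[8]='C': occ=1, LF[8]=C('C')+1=3+1=4

Answer: 5 0 1 6 3 7 2 8 4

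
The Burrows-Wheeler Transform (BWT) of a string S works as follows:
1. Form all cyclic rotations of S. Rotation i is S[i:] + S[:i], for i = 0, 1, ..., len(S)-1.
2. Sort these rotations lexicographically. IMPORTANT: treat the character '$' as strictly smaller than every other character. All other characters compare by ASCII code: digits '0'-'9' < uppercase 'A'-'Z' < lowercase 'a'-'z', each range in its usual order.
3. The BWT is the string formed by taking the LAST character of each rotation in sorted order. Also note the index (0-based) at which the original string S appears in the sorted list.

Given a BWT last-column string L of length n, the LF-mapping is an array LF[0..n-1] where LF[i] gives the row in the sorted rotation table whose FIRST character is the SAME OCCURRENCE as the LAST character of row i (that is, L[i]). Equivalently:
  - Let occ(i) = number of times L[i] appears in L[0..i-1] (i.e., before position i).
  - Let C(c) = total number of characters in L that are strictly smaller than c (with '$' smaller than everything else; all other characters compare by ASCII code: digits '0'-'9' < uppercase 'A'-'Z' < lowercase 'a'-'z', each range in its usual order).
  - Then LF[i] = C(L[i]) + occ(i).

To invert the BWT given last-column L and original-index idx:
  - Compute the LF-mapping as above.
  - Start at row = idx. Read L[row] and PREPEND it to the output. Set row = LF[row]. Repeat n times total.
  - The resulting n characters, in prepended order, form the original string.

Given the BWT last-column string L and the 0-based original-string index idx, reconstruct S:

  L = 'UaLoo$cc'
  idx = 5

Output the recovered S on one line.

LF mapping: 2 3 1 6 7 0 4 5
Walk LF starting at row 5, prepending L[row]:
  step 1: row=5, L[5]='$', prepend. Next row=LF[5]=0
  step 2: row=0, L[0]='U', prepend. Next row=LF[0]=2
  step 3: row=2, L[2]='L', prepend. Next row=LF[2]=1
  step 4: row=1, L[1]='a', prepend. Next row=LF[1]=3
  step 5: row=3, L[3]='o', prepend. Next row=LF[3]=6
  step 6: row=6, L[6]='c', prepend. Next row=LF[6]=4
  step 7: row=4, L[4]='o', prepend. Next row=LF[4]=7
  step 8: row=7, L[7]='c', prepend. Next row=LF[7]=5
Reversed output: cocoaLU$

Answer: cocoaLU$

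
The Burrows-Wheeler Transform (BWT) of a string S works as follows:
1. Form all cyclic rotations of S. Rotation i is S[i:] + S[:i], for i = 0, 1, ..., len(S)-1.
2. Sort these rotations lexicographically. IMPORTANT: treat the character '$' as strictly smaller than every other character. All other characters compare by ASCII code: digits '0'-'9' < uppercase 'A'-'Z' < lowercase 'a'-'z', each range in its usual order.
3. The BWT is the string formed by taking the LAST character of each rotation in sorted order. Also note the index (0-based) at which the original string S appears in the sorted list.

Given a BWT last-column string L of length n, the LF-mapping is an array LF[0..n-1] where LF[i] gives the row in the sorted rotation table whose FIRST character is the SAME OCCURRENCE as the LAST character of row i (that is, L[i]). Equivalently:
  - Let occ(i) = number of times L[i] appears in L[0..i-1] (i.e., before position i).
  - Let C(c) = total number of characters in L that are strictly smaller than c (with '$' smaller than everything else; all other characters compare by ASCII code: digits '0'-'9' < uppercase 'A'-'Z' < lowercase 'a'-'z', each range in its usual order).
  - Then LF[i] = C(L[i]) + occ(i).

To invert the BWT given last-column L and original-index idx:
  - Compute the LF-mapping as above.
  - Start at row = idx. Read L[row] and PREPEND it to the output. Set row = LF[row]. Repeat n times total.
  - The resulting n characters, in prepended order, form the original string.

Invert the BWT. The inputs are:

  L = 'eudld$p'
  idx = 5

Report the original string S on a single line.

Answer: puddle$

Derivation:
LF mapping: 3 6 1 4 2 0 5
Walk LF starting at row 5, prepending L[row]:
  step 1: row=5, L[5]='$', prepend. Next row=LF[5]=0
  step 2: row=0, L[0]='e', prepend. Next row=LF[0]=3
  step 3: row=3, L[3]='l', prepend. Next row=LF[3]=4
  step 4: row=4, L[4]='d', prepend. Next row=LF[4]=2
  step 5: row=2, L[2]='d', prepend. Next row=LF[2]=1
  step 6: row=1, L[1]='u', prepend. Next row=LF[1]=6
  step 7: row=6, L[6]='p', prepend. Next row=LF[6]=5
Reversed output: puddle$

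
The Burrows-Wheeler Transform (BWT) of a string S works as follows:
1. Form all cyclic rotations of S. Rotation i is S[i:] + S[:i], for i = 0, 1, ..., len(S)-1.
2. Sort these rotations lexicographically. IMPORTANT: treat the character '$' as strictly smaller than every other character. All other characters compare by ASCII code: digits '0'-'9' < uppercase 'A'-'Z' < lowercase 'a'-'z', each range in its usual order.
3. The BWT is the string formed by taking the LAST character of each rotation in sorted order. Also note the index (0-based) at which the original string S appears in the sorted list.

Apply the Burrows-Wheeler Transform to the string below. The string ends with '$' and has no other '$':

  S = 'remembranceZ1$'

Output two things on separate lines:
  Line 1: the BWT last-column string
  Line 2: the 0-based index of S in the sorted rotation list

All 14 rotations (rotation i = S[i:]+S[:i]):
  rot[0] = remembranceZ1$
  rot[1] = emembranceZ1$r
  rot[2] = membranceZ1$re
  rot[3] = embranceZ1$rem
  rot[4] = mbranceZ1$reme
  rot[5] = branceZ1$remem
  rot[6] = ranceZ1$rememb
  rot[7] = anceZ1$remembr
  rot[8] = nceZ1$remembra
  rot[9] = ceZ1$remembran
  rot[10] = eZ1$remembranc
  rot[11] = Z1$remembrance
  rot[12] = 1$remembranceZ
  rot[13] = $remembranceZ1
Sorted (with $ < everything):
  sorted[0] = $remembranceZ1  (last char: '1')
  sorted[1] = 1$remembranceZ  (last char: 'Z')
  sorted[2] = Z1$remembrance  (last char: 'e')
  sorted[3] = anceZ1$remembr  (last char: 'r')
  sorted[4] = branceZ1$remem  (last char: 'm')
  sorted[5] = ceZ1$remembran  (last char: 'n')
  sorted[6] = eZ1$remembranc  (last char: 'c')
  sorted[7] = embranceZ1$rem  (last char: 'm')
  sorted[8] = emembranceZ1$r  (last char: 'r')
  sorted[9] = mbranceZ1$reme  (last char: 'e')
  sorted[10] = membranceZ1$re  (last char: 'e')
  sorted[11] = nceZ1$remembra  (last char: 'a')
  sorted[12] = ranceZ1$rememb  (last char: 'b')
  sorted[13] = remembranceZ1$  (last char: '$')
Last column: 1Zermncmreeab$
Original string S is at sorted index 13

Answer: 1Zermncmreeab$
13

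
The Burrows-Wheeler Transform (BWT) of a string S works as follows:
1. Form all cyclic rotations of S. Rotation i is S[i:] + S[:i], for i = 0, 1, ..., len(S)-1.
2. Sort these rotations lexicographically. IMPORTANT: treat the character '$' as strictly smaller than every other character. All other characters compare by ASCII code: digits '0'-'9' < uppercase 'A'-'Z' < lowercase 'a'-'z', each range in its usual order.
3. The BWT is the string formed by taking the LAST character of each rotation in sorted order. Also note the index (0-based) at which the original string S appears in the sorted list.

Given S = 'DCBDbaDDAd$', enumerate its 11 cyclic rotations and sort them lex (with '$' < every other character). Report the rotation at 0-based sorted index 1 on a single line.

All 11 rotations (rotation i = S[i:]+S[:i]):
  rot[0] = DCBDbaDDAd$
  rot[1] = CBDbaDDAd$D
  rot[2] = BDbaDDAd$DC
  rot[3] = DbaDDAd$DCB
  rot[4] = baDDAd$DCBD
  rot[5] = aDDAd$DCBDb
  rot[6] = DDAd$DCBDba
  rot[7] = DAd$DCBDbaD
  rot[8] = Ad$DCBDbaDD
  rot[9] = d$DCBDbaDDA
  rot[10] = $DCBDbaDDAd
Sorted (with $ < everything):
  sorted[0] = $DCBDbaDDAd
  sorted[1] = Ad$DCBDbaDD
  sorted[2] = BDbaDDAd$DC
  sorted[3] = CBDbaDDAd$D
  sorted[4] = DAd$DCBDbaD
  sorted[5] = DCBDbaDDAd$
  sorted[6] = DDAd$DCBDba
  sorted[7] = DbaDDAd$DCB
  sorted[8] = aDDAd$DCBDb
  sorted[9] = baDDAd$DCBD
  sorted[10] = d$DCBDbaDDA
sorted[1] = Ad$DCBDbaDD

Answer: Ad$DCBDbaDD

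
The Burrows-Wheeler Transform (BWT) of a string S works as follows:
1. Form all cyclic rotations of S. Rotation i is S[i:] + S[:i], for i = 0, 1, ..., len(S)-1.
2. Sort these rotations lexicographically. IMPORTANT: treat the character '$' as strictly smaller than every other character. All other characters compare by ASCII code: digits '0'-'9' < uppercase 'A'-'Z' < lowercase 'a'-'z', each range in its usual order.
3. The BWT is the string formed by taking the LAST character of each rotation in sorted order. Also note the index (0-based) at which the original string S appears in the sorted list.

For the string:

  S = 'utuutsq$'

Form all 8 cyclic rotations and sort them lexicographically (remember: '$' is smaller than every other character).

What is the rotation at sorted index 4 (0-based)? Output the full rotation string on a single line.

All 8 rotations (rotation i = S[i:]+S[:i]):
  rot[0] = utuutsq$
  rot[1] = tuutsq$u
  rot[2] = uutsq$ut
  rot[3] = utsq$utu
  rot[4] = tsq$utuu
  rot[5] = sq$utuut
  rot[6] = q$utuuts
  rot[7] = $utuutsq
Sorted (with $ < everything):
  sorted[0] = $utuutsq
  sorted[1] = q$utuuts
  sorted[2] = sq$utuut
  sorted[3] = tsq$utuu
  sorted[4] = tuutsq$u
  sorted[5] = utsq$utu
  sorted[6] = utuutsq$
  sorted[7] = uutsq$ut
sorted[4] = tuutsq$u

Answer: tuutsq$u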